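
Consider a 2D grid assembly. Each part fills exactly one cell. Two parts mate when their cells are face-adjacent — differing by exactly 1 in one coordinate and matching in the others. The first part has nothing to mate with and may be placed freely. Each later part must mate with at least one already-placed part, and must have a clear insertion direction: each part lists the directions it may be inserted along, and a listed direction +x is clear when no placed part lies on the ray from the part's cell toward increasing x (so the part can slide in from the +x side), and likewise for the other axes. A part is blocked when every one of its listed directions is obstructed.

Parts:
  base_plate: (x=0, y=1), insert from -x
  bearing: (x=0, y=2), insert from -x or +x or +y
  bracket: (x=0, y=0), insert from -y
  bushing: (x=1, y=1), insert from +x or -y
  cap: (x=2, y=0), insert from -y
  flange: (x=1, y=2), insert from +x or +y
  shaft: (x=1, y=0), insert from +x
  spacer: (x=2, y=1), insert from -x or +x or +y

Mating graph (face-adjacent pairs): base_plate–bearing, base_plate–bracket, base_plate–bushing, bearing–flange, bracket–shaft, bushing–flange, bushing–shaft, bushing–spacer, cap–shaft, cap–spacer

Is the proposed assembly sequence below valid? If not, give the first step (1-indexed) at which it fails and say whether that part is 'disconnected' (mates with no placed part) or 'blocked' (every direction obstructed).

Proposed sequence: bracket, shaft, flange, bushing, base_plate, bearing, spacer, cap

Invalid at step 3 (disconnected)

1. bracket@(0, 0) [-y clear] — {bracket}
2. shaft@(1, 0) [+x clear] — {bracket, shaft}
3. flange@(1, 2) — no placed neighbour ⇒ disconnected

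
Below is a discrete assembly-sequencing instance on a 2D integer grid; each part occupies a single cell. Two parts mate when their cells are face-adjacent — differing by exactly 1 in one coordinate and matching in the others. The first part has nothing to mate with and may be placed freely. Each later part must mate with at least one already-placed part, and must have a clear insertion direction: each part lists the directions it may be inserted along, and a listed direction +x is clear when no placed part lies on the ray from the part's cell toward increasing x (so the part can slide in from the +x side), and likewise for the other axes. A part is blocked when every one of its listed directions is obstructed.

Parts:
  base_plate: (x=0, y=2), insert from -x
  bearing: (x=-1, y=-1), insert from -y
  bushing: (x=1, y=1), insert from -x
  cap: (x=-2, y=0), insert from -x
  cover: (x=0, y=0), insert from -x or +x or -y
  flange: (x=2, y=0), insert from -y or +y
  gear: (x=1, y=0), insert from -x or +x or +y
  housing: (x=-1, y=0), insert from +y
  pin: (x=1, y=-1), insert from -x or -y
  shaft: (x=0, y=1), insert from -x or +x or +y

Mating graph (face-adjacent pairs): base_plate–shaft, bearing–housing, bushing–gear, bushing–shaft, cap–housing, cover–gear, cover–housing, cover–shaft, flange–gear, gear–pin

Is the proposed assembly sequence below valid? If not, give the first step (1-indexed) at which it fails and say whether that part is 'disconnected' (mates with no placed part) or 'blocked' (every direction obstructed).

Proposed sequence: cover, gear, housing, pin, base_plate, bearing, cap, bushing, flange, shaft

1. cover@(0, 0) [-x clear] — {cover}
2. gear@(1, 0) [+x clear] — {cover, gear}
3. housing@(-1, 0) [+y clear] — {cover, gear, housing}
4. pin@(1, -1) [-x clear] — {cover, gear, housing, pin}
5. base_plate@(0, 2) — no placed neighbour ⇒ disconnected

Invalid at step 5 (disconnected)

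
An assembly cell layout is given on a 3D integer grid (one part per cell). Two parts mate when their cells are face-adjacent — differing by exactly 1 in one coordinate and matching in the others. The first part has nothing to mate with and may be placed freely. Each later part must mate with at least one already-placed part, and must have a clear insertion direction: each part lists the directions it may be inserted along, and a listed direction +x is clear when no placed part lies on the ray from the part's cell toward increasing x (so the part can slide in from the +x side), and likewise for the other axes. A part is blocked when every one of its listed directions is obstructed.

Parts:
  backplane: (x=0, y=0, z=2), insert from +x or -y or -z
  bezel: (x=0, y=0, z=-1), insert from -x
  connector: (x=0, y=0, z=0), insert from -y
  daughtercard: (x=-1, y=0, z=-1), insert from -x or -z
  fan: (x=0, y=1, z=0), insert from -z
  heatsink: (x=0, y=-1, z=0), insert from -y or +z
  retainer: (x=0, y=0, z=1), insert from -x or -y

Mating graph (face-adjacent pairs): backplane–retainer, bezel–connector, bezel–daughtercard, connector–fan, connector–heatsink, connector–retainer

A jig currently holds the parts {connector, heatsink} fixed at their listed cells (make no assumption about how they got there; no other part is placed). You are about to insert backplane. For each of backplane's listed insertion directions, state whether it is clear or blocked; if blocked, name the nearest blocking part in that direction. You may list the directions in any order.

+x: clear; -y: clear; -z: blocked by connector

+x: ray from backplane(0, 0, 2) has no placed part ⇒ clear
-y: ray from backplane(0, 0, 2) has no placed part ⇒ clear
-z: nearest on ray is connector@(0, 0, 0) ⇒ blocked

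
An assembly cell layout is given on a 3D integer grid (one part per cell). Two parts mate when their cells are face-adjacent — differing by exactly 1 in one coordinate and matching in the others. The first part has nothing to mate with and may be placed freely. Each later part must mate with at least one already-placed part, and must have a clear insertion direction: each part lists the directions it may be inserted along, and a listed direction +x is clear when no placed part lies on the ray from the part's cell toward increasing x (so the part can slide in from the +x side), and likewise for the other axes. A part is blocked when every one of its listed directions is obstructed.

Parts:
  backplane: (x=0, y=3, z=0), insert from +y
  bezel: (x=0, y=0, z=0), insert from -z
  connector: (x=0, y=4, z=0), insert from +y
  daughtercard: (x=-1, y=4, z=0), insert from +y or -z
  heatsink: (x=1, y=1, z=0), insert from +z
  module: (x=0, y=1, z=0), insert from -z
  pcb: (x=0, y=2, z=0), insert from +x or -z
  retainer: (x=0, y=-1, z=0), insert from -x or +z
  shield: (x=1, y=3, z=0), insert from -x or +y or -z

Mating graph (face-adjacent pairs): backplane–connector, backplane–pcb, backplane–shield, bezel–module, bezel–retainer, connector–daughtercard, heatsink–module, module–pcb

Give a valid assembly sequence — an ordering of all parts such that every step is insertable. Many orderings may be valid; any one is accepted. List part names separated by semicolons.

1. pcb@(0, 2, 0) [+x clear] — {pcb}
2. backplane@(0, 3, 0) [+y clear] — {backplane, pcb}
3. connector@(0, 4, 0) [+y clear] — {backplane, connector, pcb}
4. daughtercard@(-1, 4, 0) [+y clear] — {backplane, connector, daughtercard, pcb}
5. shield@(1, 3, 0) [+y clear] — {backplane, connector, daughtercard, pcb, shield}
6. module@(0, 1, 0) [-z clear] — {backplane, connector, daughtercard, module, pcb, shield}
7. bezel@(0, 0, 0) [-z clear] — {backplane, bezel, connector, daughtercard, module, pcb, shield}
8. retainer@(0, -1, 0) [-x clear] — {backplane, bezel, connector, daughtercard, module, pcb, retainer, shield}
9. heatsink@(1, 1, 0) [+z clear] — {backplane, bezel, connector, daughtercard, heatsink, module, pcb, retainer, shield}

pcb; backplane; connector; daughtercard; shield; module; bezel; retainer; heatsink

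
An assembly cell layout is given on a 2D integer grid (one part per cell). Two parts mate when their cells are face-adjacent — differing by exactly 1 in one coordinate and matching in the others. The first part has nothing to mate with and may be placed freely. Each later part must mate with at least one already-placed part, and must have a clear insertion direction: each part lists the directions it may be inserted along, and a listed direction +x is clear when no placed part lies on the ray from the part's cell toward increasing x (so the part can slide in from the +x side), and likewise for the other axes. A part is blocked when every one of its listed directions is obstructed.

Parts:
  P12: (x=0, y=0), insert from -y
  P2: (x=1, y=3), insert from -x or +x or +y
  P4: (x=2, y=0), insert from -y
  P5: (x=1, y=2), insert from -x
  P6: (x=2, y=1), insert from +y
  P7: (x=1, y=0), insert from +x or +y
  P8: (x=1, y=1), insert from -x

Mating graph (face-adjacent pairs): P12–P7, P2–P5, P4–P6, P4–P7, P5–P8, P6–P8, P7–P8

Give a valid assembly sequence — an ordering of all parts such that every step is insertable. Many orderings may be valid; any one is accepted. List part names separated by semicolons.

P4; P6; P7; P8; P5; P2; P12

1. P4@(2, 0) [-y clear] — {P4}
2. P6@(2, 1) [+y clear] — {P4, P6}
3. P7@(1, 0) [+y clear] — {P4, P6, P7}
4. P8@(1, 1) [-x clear] — {P4, P6, P7, P8}
5. P5@(1, 2) [-x clear] — {P4, P5, P6, P7, P8}
6. P2@(1, 3) [-x clear] — {P2, P4, P5, P6, P7, P8}
7. P12@(0, 0) [-y clear] — {P12, P2, P4, P5, P6, P7, P8}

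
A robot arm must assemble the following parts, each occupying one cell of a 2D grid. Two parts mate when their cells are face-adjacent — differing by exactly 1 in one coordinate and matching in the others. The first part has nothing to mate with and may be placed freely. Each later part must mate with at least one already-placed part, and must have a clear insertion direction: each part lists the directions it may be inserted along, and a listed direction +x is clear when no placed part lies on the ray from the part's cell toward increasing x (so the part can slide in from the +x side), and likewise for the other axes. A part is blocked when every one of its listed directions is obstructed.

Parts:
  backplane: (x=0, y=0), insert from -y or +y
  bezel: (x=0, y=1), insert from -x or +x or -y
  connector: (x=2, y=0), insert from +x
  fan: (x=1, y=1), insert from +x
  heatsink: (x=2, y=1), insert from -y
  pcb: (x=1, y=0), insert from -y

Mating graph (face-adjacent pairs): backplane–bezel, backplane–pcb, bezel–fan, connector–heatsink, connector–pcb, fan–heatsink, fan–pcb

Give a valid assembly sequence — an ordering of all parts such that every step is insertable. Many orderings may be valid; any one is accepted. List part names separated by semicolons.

backplane; bezel; fan; pcb; heatsink; connector

1. backplane@(0, 0) [-y clear] — {backplane}
2. bezel@(0, 1) [-x clear] — {backplane, bezel}
3. fan@(1, 1) [+x clear] — {backplane, bezel, fan}
4. pcb@(1, 0) [-y clear] — {backplane, bezel, fan, pcb}
5. heatsink@(2, 1) [-y clear] — {backplane, bezel, fan, heatsink, pcb}
6. connector@(2, 0) [+x clear] — {backplane, bezel, connector, fan, heatsink, pcb}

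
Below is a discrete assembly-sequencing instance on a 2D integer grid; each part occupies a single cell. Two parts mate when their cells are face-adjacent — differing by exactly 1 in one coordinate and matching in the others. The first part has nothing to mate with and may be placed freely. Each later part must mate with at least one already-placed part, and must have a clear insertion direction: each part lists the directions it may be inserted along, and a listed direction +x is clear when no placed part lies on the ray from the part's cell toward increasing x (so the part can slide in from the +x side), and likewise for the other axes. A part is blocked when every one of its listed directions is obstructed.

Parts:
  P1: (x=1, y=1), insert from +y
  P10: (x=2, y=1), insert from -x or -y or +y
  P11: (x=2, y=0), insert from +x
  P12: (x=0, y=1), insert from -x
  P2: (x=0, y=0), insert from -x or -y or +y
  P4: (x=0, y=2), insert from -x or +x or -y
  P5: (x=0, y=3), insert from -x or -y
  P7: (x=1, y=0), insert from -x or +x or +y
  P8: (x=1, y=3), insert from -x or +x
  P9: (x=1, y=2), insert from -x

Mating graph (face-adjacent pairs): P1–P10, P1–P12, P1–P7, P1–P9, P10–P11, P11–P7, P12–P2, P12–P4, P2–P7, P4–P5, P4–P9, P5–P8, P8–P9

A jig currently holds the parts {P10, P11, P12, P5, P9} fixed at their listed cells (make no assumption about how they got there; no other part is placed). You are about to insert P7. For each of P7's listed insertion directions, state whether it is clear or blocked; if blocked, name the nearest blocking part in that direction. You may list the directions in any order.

-x: ray from P7(1, 0) has no placed part ⇒ clear
+x: nearest on ray is P11@(2, 0) ⇒ blocked
+y: nearest on ray is P9@(1, 2) ⇒ blocked

+x: blocked by P11; +y: blocked by P9; -x: clear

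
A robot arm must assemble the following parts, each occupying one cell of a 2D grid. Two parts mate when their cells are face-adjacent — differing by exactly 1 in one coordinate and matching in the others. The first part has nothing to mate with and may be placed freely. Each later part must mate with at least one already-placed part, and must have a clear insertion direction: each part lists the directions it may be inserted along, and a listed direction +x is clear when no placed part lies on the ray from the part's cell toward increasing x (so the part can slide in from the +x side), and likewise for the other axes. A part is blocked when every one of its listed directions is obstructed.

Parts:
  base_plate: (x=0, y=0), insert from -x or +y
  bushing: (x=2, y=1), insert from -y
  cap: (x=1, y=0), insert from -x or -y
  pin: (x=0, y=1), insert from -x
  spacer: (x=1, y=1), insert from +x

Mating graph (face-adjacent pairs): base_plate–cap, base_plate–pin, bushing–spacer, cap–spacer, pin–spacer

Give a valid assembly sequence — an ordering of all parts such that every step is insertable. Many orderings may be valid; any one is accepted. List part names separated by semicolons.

spacer; bushing; pin; base_plate; cap

1. spacer@(1, 1) [+x clear] — {spacer}
2. bushing@(2, 1) [-y clear] — {bushing, spacer}
3. pin@(0, 1) [-x clear] — {bushing, pin, spacer}
4. base_plate@(0, 0) [-x clear] — {base_plate, bushing, pin, spacer}
5. cap@(1, 0) [-y clear] — {base_plate, bushing, cap, pin, spacer}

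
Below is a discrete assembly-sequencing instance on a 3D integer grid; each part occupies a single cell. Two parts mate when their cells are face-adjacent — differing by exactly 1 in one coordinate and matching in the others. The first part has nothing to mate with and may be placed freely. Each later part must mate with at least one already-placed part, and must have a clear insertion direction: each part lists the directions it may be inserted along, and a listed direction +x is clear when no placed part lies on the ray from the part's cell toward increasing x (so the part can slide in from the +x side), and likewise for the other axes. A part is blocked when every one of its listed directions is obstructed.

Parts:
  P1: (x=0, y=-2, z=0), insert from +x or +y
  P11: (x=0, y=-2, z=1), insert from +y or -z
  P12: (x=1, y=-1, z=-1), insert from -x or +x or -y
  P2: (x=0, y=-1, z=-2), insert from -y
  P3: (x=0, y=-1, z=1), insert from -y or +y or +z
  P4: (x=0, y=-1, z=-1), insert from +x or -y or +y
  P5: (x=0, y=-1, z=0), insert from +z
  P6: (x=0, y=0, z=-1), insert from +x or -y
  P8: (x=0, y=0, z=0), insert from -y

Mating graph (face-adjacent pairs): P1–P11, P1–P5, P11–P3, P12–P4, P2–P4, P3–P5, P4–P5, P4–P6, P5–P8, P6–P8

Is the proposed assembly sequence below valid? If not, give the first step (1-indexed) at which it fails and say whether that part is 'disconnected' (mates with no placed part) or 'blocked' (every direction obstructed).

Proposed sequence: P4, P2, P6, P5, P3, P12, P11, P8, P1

1. P4@(0, -1, -1) [+x clear] — {P4}
2. P2@(0, -1, -2) [-y clear] — {P2, P4}
3. P6@(0, 0, -1) [+x clear] — {P2, P4, P6}
4. P5@(0, -1, 0) [+z clear] — {P2, P4, P5, P6}
5. P3@(0, -1, 1) [-y clear] — {P2, P3, P4, P5, P6}
6. P12@(1, -1, -1) [+x clear] — {P12, P2, P3, P4, P5, P6}
7. P11@(0, -2, 1) [-z clear] — {P11, P12, P2, P3, P4, P5, P6}
8. P8@(0, 0, 0) — -y all obstructed ⇒ blocked

Invalid at step 8 (blocked)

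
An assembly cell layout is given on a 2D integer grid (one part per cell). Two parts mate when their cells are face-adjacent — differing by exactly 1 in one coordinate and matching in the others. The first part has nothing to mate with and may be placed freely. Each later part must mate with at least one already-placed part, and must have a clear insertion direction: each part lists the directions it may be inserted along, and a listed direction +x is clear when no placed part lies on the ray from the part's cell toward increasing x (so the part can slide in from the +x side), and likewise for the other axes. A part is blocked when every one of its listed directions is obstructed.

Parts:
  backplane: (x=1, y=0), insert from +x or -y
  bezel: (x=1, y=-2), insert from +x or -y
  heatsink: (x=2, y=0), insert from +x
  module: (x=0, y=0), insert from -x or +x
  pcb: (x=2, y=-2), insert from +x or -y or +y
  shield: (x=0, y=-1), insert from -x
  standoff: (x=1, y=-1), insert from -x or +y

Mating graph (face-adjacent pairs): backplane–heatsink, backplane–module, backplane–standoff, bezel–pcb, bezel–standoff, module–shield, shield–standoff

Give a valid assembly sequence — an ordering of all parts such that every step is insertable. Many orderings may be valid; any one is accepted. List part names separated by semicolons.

heatsink; backplane; standoff; bezel; pcb; shield; module

1. heatsink@(2, 0) [+x clear] — {heatsink}
2. backplane@(1, 0) [-y clear] — {backplane, heatsink}
3. standoff@(1, -1) [-x clear] — {backplane, heatsink, standoff}
4. bezel@(1, -2) [+x clear] — {backplane, bezel, heatsink, standoff}
5. pcb@(2, -2) [+x clear] — {backplane, bezel, heatsink, pcb, standoff}
6. shield@(0, -1) [-x clear] — {backplane, bezel, heatsink, pcb, shield, standoff}
7. module@(0, 0) [-x clear] — {backplane, bezel, heatsink, module, pcb, shield, standoff}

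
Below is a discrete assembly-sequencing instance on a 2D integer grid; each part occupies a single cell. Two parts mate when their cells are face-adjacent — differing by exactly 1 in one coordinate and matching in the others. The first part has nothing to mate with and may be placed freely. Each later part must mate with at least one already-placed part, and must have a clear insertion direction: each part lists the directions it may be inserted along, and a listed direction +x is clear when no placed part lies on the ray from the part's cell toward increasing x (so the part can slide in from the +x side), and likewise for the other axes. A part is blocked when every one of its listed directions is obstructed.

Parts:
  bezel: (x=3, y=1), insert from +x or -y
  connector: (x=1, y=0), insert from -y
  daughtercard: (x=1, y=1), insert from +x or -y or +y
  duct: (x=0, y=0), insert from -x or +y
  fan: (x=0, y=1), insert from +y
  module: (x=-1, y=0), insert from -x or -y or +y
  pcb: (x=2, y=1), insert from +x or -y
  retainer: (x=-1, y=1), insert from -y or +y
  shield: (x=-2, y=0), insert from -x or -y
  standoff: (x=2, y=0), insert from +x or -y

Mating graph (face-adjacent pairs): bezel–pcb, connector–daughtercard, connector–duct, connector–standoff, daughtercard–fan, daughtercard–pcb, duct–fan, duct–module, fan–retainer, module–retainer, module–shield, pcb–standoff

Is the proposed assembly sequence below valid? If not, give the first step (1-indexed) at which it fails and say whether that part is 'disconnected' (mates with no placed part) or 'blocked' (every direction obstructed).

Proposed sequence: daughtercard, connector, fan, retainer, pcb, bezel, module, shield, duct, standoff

1. daughtercard@(1, 1) [+x clear] — {daughtercard}
2. connector@(1, 0) [-y clear] — {connector, daughtercard}
3. fan@(0, 1) [+y clear] — {connector, daughtercard, fan}
4. retainer@(-1, 1) [-y clear] — {connector, daughtercard, fan, retainer}
5. pcb@(2, 1) [+x clear] — {connector, daughtercard, fan, pcb, retainer}
6. bezel@(3, 1) [+x clear] — {bezel, connector, daughtercard, fan, pcb, retainer}
7. module@(-1, 0) [-x clear] — {bezel, connector, daughtercard, fan, module, pcb, retainer}
8. shield@(-2, 0) [-x clear] — {bezel, connector, daughtercard, fan, module, pcb, retainer, shield}
9. duct@(0, 0) — -x/+y all obstructed ⇒ blocked

Invalid at step 9 (blocked)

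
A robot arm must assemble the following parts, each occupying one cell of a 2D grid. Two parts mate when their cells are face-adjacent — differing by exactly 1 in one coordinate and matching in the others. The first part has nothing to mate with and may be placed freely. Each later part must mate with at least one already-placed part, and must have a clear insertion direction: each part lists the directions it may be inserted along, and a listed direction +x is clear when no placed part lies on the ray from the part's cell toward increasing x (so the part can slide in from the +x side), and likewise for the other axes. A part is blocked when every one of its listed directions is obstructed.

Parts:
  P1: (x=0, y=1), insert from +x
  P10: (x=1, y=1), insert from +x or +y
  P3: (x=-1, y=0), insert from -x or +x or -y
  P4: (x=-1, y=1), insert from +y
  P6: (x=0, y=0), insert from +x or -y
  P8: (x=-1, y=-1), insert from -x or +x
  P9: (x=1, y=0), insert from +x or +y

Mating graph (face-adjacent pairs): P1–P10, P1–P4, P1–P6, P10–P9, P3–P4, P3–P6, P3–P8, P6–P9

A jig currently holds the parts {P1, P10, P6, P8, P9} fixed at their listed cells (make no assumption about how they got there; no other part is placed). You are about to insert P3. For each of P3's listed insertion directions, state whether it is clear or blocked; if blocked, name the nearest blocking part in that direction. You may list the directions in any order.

+x: blocked by P6; -x: clear; -y: blocked by P8

-x: ray from P3(-1, 0) has no placed part ⇒ clear
+x: nearest on ray is P6@(0, 0) ⇒ blocked
-y: nearest on ray is P8@(-1, -1) ⇒ blocked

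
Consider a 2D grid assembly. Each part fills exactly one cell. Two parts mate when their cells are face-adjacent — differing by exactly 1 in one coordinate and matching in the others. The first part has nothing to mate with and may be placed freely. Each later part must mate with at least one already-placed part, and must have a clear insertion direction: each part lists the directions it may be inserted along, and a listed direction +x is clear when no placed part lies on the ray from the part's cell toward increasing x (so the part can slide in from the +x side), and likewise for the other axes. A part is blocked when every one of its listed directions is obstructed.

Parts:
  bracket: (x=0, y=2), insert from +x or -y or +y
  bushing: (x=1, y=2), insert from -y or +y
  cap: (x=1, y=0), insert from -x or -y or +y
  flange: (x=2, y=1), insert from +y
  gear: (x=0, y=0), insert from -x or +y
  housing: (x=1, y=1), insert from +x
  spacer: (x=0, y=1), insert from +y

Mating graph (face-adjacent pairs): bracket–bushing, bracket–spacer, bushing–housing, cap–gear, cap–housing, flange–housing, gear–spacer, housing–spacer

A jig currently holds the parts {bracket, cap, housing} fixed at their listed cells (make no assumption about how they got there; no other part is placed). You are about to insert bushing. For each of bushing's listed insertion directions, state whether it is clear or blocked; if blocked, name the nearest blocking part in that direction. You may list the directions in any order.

+y: clear; -y: blocked by housing

-y: nearest on ray is housing@(1, 1) ⇒ blocked
+y: ray from bushing(1, 2) has no placed part ⇒ clear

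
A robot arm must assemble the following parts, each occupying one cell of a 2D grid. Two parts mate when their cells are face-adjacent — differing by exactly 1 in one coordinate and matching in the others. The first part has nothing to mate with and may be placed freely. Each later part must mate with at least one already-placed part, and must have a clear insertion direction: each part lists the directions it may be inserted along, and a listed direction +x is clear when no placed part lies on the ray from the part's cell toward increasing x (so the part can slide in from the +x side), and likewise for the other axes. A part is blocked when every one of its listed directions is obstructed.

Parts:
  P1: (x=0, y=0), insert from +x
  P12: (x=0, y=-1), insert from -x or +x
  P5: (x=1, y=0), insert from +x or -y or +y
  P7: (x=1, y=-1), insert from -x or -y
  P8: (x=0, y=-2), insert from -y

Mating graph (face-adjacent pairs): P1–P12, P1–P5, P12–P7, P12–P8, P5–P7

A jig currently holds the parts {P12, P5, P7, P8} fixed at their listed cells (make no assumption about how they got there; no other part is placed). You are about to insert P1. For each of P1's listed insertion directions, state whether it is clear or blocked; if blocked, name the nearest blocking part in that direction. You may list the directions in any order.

+x: blocked by P5

+x: nearest on ray is P5@(1, 0) ⇒ blocked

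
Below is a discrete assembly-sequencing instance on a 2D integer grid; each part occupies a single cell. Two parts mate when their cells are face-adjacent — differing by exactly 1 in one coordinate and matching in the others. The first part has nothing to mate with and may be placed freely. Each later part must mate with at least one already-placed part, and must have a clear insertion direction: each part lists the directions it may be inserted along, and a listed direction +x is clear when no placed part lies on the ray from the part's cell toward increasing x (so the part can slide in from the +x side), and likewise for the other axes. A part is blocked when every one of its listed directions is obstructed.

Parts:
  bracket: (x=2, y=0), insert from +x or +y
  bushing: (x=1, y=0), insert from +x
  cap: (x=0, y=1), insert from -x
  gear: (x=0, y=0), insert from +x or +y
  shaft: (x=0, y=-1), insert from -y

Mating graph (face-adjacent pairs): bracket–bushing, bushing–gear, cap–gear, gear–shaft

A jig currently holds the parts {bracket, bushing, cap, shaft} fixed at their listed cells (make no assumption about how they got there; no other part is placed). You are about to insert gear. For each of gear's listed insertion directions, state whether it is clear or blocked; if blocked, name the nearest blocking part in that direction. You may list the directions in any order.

+x: nearest on ray is bushing@(1, 0) ⇒ blocked
+y: nearest on ray is cap@(0, 1) ⇒ blocked

+x: blocked by bushing; +y: blocked by cap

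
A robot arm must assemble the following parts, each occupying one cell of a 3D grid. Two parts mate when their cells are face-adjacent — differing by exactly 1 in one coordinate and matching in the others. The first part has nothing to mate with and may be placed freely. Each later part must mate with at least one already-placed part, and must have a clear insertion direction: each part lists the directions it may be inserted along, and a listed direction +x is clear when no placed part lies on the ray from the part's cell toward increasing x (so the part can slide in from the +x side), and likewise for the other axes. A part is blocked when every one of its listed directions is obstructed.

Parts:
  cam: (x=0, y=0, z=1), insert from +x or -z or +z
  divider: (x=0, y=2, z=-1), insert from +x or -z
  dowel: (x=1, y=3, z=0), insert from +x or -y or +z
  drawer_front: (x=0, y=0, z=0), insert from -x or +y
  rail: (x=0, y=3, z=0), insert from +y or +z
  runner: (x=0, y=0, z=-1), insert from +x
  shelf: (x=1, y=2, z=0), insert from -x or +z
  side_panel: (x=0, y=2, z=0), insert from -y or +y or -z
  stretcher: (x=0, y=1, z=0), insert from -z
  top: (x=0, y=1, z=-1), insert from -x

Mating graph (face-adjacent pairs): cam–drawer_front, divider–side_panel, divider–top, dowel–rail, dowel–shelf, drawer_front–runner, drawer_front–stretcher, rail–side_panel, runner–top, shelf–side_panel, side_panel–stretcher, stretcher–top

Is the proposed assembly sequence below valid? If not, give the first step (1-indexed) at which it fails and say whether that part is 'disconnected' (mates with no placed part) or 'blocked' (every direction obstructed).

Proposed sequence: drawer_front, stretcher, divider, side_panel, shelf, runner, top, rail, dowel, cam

Invalid at step 3 (disconnected)

1. drawer_front@(0, 0, 0) [-x clear] — {drawer_front}
2. stretcher@(0, 1, 0) [-z clear] — {drawer_front, stretcher}
3. divider@(0, 2, -1) — no placed neighbour ⇒ disconnected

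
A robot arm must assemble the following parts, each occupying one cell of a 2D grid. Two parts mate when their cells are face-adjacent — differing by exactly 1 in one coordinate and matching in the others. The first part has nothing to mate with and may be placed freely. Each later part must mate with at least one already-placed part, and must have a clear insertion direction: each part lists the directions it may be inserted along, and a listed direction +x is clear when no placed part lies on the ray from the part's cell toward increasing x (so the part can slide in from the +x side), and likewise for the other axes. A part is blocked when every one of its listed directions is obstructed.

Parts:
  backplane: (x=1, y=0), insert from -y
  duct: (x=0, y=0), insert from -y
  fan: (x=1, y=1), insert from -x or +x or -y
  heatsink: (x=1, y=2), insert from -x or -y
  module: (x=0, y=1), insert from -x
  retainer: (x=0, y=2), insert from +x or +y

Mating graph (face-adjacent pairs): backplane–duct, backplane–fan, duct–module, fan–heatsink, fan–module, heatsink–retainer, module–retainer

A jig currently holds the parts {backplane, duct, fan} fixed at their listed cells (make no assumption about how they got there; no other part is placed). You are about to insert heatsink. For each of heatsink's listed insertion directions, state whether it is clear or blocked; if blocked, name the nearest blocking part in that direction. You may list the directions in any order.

-x: clear; -y: blocked by fan

-x: ray from heatsink(1, 2) has no placed part ⇒ clear
-y: nearest on ray is fan@(1, 1) ⇒ blocked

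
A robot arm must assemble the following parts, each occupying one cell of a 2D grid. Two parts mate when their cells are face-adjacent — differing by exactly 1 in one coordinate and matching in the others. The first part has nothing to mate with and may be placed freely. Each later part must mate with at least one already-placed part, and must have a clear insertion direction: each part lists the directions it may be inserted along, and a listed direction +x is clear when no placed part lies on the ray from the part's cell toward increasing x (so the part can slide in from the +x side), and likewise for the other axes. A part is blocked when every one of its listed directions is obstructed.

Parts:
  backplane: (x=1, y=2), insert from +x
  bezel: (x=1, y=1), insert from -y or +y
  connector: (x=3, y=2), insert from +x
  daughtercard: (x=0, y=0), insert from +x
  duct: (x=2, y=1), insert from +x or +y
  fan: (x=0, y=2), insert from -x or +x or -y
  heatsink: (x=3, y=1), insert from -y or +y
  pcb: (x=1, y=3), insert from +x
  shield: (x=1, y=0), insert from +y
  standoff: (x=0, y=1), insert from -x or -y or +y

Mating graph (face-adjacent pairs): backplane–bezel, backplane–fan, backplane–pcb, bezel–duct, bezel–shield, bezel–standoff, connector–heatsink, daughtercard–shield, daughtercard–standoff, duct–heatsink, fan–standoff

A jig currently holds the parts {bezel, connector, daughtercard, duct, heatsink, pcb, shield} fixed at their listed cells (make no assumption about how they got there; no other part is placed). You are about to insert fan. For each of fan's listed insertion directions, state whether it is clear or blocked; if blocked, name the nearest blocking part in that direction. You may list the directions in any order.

-x: ray from fan(0, 2) has no placed part ⇒ clear
+x: nearest on ray is connector@(3, 2) ⇒ blocked
-y: nearest on ray is daughtercard@(0, 0) ⇒ blocked

+x: blocked by connector; -x: clear; -y: blocked by daughtercard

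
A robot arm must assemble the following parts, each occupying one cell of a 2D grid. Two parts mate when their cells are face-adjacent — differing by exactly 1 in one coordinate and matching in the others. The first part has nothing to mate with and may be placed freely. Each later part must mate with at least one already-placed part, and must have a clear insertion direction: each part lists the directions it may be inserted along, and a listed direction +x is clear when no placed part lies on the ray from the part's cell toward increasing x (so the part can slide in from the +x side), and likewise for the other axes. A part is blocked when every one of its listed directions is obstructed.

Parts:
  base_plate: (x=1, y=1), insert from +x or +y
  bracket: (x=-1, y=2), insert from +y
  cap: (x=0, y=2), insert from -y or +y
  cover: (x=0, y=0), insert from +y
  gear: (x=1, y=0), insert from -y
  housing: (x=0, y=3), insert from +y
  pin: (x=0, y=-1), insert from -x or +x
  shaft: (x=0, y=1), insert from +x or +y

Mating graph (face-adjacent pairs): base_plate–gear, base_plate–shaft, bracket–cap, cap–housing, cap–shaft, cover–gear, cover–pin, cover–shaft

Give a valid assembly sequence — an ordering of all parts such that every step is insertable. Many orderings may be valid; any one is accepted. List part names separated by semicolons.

cover; pin; gear; shaft; base_plate; cap; housing; bracket

1. cover@(0, 0) [+y clear] — {cover}
2. pin@(0, -1) [-x clear] — {cover, pin}
3. gear@(1, 0) [-y clear] — {cover, gear, pin}
4. shaft@(0, 1) [+x clear] — {cover, gear, pin, shaft}
5. base_plate@(1, 1) [+x clear] — {base_plate, cover, gear, pin, shaft}
6. cap@(0, 2) [+y clear] — {base_plate, cap, cover, gear, pin, shaft}
7. housing@(0, 3) [+y clear] — {base_plate, cap, cover, gear, housing, pin, shaft}
8. bracket@(-1, 2) [+y clear] — {base_plate, bracket, cap, cover, gear, housing, pin, shaft}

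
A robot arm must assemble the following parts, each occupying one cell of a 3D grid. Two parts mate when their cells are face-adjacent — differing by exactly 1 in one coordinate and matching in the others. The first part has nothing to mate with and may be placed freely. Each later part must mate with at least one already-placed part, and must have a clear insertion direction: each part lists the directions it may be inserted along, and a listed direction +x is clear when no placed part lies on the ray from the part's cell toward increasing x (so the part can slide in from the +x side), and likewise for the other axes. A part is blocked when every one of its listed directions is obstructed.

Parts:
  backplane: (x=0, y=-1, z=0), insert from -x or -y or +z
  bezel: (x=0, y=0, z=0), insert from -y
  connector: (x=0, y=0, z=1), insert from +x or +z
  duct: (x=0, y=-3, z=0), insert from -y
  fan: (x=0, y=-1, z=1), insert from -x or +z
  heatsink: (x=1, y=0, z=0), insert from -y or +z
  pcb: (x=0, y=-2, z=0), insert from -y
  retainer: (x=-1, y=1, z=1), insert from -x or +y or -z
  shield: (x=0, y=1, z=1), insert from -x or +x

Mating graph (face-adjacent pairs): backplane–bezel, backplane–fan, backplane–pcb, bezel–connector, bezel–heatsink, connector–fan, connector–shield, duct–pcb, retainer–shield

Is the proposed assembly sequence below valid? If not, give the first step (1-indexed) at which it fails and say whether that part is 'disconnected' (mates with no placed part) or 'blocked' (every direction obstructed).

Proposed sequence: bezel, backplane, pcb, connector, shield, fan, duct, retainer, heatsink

Valid

1. bezel@(0, 0, 0) [-y clear] — {bezel}
2. backplane@(0, -1, 0) [-x clear] — {backplane, bezel}
3. pcb@(0, -2, 0) [-y clear] — {backplane, bezel, pcb}
4. connector@(0, 0, 1) [+x clear] — {backplane, bezel, connector, pcb}
5. shield@(0, 1, 1) [-x clear] — {backplane, bezel, connector, pcb, shield}
6. fan@(0, -1, 1) [-x clear] — {backplane, bezel, connector, fan, pcb, shield}
7. duct@(0, -3, 0) [-y clear] — {backplane, bezel, connector, duct, fan, pcb, shield}
8. retainer@(-1, 1, 1) [-x clear] — {backplane, bezel, connector, duct, fan, pcb, retainer, shield}
9. heatsink@(1, 0, 0) [-y clear] — {backplane, bezel, connector, duct, fan, heatsink, pcb, retainer, shield}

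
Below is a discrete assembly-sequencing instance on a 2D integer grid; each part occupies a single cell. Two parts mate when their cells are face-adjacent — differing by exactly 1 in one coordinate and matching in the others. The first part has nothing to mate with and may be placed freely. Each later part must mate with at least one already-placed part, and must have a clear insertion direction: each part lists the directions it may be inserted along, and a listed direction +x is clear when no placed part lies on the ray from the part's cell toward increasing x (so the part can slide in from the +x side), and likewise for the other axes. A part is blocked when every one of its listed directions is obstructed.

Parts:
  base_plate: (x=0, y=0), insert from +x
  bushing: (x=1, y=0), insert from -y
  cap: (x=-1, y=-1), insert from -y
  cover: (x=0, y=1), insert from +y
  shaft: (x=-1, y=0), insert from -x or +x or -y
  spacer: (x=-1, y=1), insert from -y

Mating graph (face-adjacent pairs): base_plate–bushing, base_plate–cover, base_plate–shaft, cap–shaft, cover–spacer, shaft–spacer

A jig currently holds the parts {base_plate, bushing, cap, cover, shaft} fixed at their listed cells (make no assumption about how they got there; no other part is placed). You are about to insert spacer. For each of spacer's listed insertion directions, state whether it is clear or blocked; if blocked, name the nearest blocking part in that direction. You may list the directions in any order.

-y: blocked by shaft

-y: nearest on ray is shaft@(-1, 0) ⇒ blocked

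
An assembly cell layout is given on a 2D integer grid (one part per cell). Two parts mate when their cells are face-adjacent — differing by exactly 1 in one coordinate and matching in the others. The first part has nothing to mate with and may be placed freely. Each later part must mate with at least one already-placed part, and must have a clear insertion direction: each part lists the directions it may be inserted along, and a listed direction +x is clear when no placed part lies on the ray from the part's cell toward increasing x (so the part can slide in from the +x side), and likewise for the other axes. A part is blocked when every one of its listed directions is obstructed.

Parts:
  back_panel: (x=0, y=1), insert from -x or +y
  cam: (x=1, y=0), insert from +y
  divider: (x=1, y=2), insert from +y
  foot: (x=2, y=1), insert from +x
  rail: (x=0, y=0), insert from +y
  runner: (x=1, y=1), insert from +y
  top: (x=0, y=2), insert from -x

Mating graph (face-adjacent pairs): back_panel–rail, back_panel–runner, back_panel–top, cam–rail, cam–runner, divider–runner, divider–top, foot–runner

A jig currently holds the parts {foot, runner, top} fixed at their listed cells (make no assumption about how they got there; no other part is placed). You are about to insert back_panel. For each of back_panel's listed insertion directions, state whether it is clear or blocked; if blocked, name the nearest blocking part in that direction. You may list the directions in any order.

-x: ray from back_panel(0, 1) has no placed part ⇒ clear
+y: nearest on ray is top@(0, 2) ⇒ blocked

+y: blocked by top; -x: clear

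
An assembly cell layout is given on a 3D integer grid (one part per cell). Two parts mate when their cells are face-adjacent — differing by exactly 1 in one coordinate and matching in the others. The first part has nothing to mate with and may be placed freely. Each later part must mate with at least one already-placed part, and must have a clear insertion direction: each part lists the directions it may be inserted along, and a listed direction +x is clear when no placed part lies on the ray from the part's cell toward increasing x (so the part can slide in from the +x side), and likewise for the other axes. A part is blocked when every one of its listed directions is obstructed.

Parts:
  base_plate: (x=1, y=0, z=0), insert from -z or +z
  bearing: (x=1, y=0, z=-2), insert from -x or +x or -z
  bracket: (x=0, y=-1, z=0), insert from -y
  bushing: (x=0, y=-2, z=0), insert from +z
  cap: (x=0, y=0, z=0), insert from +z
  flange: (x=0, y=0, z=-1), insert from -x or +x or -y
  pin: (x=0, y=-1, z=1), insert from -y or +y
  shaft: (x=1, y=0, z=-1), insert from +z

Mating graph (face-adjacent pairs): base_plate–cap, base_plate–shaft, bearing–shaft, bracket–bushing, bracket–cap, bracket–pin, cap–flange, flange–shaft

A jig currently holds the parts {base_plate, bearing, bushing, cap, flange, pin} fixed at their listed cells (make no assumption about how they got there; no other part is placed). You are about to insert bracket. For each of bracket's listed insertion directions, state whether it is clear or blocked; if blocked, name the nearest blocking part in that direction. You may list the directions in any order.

-y: nearest on ray is bushing@(0, -2, 0) ⇒ blocked

-y: blocked by bushing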